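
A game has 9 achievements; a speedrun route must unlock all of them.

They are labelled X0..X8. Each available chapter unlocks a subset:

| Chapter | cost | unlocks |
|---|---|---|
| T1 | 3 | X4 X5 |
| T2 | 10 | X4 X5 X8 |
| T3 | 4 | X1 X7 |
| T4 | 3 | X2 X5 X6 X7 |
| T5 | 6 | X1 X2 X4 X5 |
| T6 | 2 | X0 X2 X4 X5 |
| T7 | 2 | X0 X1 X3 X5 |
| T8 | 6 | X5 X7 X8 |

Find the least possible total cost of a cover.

T4, T6, T7, T8 together cover every achievement (T4 ∪ T6 ∪ T7 ∪ T8 = {X0, X1, X2, X3, X4, X5, X6, X7, X8}); total cost 3 + 2 + 2 + 6 = 13.
No covering selection has total cost below 13.

13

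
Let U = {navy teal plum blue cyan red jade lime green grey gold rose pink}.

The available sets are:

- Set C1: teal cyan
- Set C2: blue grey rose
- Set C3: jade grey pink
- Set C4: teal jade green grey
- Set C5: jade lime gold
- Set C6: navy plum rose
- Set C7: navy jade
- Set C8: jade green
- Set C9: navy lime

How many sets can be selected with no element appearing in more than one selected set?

4

C1, C2, C8, C9 are pairwise disjoint (C1={teal,cyan}; C2={blue,grey,rose}; C8={jade,green}; C9={navy,lime}).
Every remaining set overlaps one of these, and no 5 of the listed sets are pairwise disjoint, so 4 is the maximum.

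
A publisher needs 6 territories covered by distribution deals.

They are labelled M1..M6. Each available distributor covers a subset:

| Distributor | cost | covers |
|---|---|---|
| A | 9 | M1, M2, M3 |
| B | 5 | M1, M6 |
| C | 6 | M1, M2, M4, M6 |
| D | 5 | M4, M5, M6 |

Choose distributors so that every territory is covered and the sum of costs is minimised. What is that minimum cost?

14

A, D together cover every territory (A ∪ D = {M1, M2, M3, M4, M5, M6}); total cost 9 + 5 = 14.
The greedy pick C, D, A costs 20; no covering selection beats 14.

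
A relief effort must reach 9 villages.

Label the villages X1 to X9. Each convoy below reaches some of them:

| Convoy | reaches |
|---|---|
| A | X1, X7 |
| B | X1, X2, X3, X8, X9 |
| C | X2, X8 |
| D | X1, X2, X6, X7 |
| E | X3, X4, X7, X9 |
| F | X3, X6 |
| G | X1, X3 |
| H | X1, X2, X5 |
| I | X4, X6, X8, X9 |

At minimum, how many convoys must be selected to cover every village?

3

E and H and I together: E ∪ H ∪ I = {X1, X2, X3, X4, X5, X6, X7, X8, X9} — every village is covered.
Only H contains X5, so H is forced; the remaining 6 villages need at least 2 more convoys (each remaining convoy adds at most 4) — so at least 3 convoys are needed, and 3 is optimal.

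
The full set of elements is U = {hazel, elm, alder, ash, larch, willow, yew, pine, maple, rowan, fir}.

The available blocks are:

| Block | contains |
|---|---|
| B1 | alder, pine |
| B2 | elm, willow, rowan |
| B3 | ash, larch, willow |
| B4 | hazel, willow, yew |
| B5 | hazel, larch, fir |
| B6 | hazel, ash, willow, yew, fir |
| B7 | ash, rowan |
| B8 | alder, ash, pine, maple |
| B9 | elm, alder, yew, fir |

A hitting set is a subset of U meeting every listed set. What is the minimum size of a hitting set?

4

Take H = {hazel, alder, ash, rowan}. Each listed block contains at least one of these, so H is a hitting set of size 4.
No choice of 3 elements meets every block, so 4 is the minimum.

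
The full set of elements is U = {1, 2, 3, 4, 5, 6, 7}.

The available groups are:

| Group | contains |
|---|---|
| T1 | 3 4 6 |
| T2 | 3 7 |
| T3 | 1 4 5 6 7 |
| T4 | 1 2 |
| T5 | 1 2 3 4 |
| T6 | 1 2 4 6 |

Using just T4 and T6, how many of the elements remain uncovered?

Union of T4, T6 = {1, 2, 4, 6}.
Not covered: 3, 5, 7 — 3 elements.

3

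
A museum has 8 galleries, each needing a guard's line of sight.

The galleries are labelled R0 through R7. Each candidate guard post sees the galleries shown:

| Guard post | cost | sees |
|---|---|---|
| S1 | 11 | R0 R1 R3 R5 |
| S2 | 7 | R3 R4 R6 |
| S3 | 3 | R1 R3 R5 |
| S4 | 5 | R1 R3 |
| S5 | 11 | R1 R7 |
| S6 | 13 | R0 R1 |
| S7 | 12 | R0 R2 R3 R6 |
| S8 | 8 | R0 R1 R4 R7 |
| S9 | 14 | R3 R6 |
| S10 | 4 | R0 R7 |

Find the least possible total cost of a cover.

23

S3, S7, S8 together cover every gallery (S3 ∪ S7 ∪ S8 = {R0, R1, R2, R3, R4, R5, R6, R7}); total cost 3 + 12 + 8 = 23.
The greedy pick S3, S10, S2, S7 costs 26; no covering selection beats 23.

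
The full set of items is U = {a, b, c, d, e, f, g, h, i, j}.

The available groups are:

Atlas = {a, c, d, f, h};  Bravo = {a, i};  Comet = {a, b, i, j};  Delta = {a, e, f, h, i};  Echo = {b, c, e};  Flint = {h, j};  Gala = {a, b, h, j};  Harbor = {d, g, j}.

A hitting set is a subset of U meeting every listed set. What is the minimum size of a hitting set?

T = {a, e, j} meets every group (each contains at least one member of T), and |T| = 3.
The groups Bravo, Echo, Flint are pairwise disjoint, so any hitting set needs a separate item for each — at least 3. Hence 3 is optimal.

3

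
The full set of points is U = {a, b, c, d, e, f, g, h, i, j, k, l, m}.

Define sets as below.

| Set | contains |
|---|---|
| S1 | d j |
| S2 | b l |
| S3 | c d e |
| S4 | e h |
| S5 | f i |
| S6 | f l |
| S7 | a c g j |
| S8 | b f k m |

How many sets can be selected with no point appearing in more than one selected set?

4

S2, S4, S5, S7 are pairwise disjoint (S2={b,l}; S4={e,h}; S5={f,i}; S7={a,c,g,j}).
Every remaining set overlaps one of these, and no 5 of the listed sets are pairwise disjoint, so 4 is the maximum.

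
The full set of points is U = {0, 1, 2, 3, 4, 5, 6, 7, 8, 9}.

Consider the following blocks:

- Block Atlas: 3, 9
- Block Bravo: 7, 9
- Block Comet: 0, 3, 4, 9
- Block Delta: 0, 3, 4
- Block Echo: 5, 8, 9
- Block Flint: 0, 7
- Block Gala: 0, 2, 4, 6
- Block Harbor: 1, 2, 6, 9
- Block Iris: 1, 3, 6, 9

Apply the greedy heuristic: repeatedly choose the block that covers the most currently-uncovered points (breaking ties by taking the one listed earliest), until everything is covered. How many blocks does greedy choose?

Greedy: pick Comet (covers 4 new) → pick Harbor (covers 3 new) → pick Echo (covers 2 new) → pick Bravo (covers 1 new). Total picks: 4.

4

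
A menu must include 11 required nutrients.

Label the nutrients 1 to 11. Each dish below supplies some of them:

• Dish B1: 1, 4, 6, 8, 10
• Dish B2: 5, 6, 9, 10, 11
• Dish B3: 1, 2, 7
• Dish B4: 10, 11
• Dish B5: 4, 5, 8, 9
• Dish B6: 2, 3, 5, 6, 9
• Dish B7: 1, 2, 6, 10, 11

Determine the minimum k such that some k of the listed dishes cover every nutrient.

4

B1 and B3 and B4 and B6 together: B1 ∪ B3 ∪ B4 ∪ B6 = {1, 2, 3, 4, 5, 6, 7, 8, 9, 10, 11} — every nutrient is covered.
No 3 of the 7 dishes cover everything (all 35 combinations miss at least one nutrient), so 4 is optimal.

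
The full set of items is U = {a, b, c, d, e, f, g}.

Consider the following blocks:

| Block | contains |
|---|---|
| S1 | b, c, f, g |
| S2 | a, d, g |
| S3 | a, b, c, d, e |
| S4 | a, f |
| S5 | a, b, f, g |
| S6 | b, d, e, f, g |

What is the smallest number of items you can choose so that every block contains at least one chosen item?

Take H = {a, b}. Each listed block contains at least one of these, so H is a hitting set of size 2.
No single item lies in every block, so at least 2 are needed and 2 is optimal.

2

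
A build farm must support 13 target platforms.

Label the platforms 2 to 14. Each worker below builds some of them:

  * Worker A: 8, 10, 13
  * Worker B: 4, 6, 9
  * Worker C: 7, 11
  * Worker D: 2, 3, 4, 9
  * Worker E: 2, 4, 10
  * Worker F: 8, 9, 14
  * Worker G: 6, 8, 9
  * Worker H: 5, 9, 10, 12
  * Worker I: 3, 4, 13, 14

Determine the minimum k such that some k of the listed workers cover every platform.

5

Take {C, D, G, H, I}. Their union is {2, 3, 4, 5, 6, 7, 8, 9, 10, 11, 12, 13, 14}, which is all 13 platforms.
No 4 of the 9 workers cover everything (all 126 combinations miss at least one platform), so 5 is optimal.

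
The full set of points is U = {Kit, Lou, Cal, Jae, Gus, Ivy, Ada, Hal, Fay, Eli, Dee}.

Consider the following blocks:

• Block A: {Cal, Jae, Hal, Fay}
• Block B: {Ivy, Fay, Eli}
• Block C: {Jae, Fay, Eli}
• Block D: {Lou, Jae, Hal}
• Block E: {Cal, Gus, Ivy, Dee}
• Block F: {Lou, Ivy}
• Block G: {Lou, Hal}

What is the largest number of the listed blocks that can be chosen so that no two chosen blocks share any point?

3

C, E, G are pairwise disjoint (C={Jae,Fay,Eli}; E={Cal,Gus,Ivy,Dee}; G={Lou,Hal}).
Every remaining block overlaps one of these, and no 4 of the listed blocks are pairwise disjoint, so 3 is the maximum.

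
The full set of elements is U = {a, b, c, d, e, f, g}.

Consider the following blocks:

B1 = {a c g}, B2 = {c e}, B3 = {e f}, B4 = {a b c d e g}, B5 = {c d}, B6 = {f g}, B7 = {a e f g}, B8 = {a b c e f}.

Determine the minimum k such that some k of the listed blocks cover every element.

2

Take {B4, B8}. Their union is {a, b, c, d, e, f, g}, which is all 7 elements.
No single block has all 7 elements (the largest, B4, has 6), so 2 is optimal.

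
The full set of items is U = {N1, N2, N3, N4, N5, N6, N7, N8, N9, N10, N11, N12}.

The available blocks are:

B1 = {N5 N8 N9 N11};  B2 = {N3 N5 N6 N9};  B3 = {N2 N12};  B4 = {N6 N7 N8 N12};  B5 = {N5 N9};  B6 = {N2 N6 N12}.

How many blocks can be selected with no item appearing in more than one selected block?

B4, B5 are pairwise disjoint (B4={N6,N7,N8,N12}; B5={N5,N9}).
Every remaining block overlaps one of these, and no 3 of the listed blocks are pairwise disjoint, so 2 is the maximum.

2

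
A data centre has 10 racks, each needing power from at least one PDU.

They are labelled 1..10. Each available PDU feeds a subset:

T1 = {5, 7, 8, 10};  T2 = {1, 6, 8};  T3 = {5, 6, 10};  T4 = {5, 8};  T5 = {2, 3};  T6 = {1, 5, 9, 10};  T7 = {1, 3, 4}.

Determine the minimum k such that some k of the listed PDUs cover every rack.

Take {T1, T3, T5, T6, T7}. Their union is {1, 2, 3, 4, 5, 6, 7, 8, 9, 10}, which is all 10 racks.
No 4 of the 7 PDUs cover everything (all 35 combinations miss at least one rack), so 5 is optimal.

5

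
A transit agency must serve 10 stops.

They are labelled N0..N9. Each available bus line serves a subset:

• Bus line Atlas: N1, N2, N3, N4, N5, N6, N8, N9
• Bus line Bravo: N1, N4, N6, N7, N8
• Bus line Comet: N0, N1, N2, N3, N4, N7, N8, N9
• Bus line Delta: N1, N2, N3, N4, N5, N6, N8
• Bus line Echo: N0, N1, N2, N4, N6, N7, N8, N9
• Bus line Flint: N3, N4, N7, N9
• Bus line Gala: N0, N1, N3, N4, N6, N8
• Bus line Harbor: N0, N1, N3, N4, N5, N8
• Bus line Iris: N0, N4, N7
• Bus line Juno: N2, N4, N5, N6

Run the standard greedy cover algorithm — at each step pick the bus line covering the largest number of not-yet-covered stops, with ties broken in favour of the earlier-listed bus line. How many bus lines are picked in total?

2

Greedy: pick Atlas (covers 8 new) → pick Comet (covers 2 new). Total picks: 2.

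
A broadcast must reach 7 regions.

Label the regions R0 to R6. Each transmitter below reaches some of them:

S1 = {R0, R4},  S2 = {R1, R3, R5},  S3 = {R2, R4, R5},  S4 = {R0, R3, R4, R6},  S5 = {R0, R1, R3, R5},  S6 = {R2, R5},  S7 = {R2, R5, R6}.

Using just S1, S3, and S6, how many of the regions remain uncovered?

Union of S1, S3, S6 = {R0, R2, R4, R5}.
Not covered: R1, R3, R6 — 3 regions.

3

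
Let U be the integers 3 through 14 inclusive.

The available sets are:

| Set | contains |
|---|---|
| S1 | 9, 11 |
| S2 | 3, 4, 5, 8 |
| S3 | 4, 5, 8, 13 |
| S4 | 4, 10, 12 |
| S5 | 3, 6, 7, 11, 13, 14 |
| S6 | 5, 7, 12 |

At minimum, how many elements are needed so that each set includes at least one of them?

3

H = {5, 11, 12} meets every set (each contains at least one member of H), and |H| = 3.
No choice of 2 elements meets every set, so 3 is the minimum.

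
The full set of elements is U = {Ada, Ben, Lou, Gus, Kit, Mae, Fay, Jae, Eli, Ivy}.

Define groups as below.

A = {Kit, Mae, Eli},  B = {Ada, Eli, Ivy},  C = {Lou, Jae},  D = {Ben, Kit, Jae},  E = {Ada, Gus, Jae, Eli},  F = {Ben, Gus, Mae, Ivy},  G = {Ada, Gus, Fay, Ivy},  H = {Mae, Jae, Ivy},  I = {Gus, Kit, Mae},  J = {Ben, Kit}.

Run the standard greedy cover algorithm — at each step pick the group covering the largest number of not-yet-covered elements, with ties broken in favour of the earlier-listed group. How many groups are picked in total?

Greedy: pick E (covers 4 new) → pick F (covers 3 new) → pick A (covers 1 new) → pick C (covers 1 new) → pick G (covers 1 new). Total picks: 5.
(The true minimum cover uses only 4 groups, so greedy is not optimal here.)

5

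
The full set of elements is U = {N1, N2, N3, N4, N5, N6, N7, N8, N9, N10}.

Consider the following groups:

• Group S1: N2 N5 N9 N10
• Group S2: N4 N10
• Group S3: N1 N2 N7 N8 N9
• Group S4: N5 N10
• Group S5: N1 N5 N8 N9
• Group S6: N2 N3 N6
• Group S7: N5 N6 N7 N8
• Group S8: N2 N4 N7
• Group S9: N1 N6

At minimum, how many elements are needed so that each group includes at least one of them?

Take H = {N1, N6, N7, N10}. Each listed group contains at least one of these, so H is a hitting set of size 4.
No choice of 3 elements meets every group, so 4 is the minimum.

4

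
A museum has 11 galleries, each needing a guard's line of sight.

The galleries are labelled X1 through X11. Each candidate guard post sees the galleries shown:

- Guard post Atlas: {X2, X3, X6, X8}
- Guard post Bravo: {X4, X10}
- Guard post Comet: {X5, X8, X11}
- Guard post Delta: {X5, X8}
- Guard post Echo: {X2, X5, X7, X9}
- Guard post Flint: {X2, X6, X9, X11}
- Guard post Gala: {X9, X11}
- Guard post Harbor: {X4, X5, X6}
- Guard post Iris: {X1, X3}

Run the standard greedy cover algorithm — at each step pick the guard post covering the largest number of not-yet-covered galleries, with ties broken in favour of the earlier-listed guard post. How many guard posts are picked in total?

5

Greedy: pick Atlas (covers 4 new) → pick Echo (covers 3 new) → pick Bravo (covers 2 new) → pick Comet (covers 1 new) → pick Iris (covers 1 new). Total picks: 5.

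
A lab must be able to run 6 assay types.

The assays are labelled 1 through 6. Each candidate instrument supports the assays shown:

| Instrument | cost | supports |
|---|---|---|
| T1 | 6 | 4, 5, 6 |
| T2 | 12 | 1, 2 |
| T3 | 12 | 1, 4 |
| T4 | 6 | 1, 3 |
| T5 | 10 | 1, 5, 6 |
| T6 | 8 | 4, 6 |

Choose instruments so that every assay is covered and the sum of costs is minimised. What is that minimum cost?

T1, T2, T4 together cover every assay (T1 ∪ T2 ∪ T4 = {1, 2, 3, 4, 5, 6}); total cost 6 + 12 + 6 = 24.
No covering selection has total cost below 24.

24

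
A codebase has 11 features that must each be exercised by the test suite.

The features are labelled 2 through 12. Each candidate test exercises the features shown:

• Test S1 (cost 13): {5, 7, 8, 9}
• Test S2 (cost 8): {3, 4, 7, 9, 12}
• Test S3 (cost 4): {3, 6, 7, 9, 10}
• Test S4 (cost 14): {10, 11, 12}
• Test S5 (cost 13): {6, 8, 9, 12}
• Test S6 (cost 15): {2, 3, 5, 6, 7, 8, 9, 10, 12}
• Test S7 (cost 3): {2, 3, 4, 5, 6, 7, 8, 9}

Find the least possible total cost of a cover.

S4, S7 together cover every feature (S4 ∪ S7 = {2, 3, 4, 5, 6, 7, 8, 9, 10, 11, 12}); total cost 14 + 3 = 17.
The greedy pick S7, S3, S4 costs 21; no covering selection beats 17.

17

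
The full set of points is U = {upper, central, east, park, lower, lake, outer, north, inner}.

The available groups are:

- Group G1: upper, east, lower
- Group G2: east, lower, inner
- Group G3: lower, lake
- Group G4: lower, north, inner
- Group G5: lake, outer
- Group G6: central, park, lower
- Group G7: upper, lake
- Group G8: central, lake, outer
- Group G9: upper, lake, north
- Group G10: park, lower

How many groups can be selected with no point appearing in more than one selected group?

G2, G8 are pairwise disjoint (G2={east,lower,inner}; G8={central,lake,outer}).
Every remaining group overlaps one of these, and no 3 of the listed groups are pairwise disjoint, so 2 is the maximum.

2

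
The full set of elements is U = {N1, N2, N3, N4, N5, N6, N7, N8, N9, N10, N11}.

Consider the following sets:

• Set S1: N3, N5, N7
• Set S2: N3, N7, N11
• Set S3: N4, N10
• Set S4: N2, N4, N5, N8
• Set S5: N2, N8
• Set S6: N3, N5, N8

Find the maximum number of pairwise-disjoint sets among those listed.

3

S2, S3, S5 are pairwise disjoint (S2={N3,N7,N11}; S3={N4,N10}; S5={N2,N8}).
Every remaining set overlaps one of these, and no 4 of the listed sets are pairwise disjoint, so 3 is the maximum.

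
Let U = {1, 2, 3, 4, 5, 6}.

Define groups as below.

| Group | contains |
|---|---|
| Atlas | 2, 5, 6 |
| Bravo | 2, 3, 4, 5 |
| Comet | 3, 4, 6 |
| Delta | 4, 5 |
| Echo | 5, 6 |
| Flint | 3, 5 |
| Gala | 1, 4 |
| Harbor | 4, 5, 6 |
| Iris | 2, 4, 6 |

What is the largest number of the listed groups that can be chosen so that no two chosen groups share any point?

2

Flint, Iris are pairwise disjoint (Flint={3,5}; Iris={2,4,6}).
Every remaining group overlaps one of these, and no 3 of the listed groups are pairwise disjoint, so 2 is the maximum.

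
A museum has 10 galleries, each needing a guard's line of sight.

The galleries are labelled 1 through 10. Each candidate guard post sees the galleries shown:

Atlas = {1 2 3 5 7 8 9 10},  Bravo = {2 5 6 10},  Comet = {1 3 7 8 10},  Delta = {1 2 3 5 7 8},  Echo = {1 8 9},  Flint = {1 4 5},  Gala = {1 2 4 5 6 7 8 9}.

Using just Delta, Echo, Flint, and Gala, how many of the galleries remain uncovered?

1

Union of Delta, Echo, Flint, Gala = {1, 2, 3, 4, 5, 6, 7, 8, 9}.
Not covered: 10 — 1 gallery.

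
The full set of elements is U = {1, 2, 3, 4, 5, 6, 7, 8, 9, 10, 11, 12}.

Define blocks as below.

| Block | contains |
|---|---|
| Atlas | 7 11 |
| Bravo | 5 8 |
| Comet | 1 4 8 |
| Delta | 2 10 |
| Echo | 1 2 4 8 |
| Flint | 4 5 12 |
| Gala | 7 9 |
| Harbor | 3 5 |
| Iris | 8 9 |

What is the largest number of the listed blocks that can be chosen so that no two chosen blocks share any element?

4

Atlas, Delta, Flint, Iris are pairwise disjoint (Atlas={7,11}; Delta={2,10}; Flint={4,5,12}; Iris={8,9}).
Every remaining block overlaps one of these, and no 5 of the listed blocks are pairwise disjoint, so 4 is the maximum.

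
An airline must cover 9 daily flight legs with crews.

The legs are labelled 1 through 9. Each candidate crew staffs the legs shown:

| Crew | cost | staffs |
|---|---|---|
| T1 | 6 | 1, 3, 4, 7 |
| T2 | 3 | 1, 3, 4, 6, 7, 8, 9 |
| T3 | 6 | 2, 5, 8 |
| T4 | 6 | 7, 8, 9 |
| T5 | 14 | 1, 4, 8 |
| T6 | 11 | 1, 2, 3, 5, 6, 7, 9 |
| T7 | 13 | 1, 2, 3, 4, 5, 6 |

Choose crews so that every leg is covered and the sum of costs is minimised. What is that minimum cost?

9

T2, T3 together cover every leg (T2 ∪ T3 = {1, 2, 3, 4, 5, 6, 7, 8, 9}); total cost 3 + 6 = 9.
No covering selection has total cost below 9.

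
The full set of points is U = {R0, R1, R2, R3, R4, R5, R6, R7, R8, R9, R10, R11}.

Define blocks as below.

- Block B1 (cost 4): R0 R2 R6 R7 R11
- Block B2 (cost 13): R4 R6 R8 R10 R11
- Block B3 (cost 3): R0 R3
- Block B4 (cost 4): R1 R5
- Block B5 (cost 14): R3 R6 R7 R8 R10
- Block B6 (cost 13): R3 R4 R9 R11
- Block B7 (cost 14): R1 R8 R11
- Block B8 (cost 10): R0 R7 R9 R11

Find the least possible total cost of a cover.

34

B1, B2, B4, B6 together cover every point (B1 ∪ B2 ∪ B4 ∪ B6 = {R0, R1, R2, R3, R4, R5, R6, R7, R8, R9, R10, R11}); total cost 4 + 13 + 4 + 13 = 34.
No covering selection has total cost below 34.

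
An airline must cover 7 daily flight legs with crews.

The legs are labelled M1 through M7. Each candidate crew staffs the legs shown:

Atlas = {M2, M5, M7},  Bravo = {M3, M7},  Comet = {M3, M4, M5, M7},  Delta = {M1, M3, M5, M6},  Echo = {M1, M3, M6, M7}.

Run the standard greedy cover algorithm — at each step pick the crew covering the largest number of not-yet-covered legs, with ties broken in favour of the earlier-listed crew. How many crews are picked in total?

Greedy: pick Comet (covers 4 new) → pick Delta (covers 2 new) → pick Atlas (covers 1 new). Total picks: 3.

3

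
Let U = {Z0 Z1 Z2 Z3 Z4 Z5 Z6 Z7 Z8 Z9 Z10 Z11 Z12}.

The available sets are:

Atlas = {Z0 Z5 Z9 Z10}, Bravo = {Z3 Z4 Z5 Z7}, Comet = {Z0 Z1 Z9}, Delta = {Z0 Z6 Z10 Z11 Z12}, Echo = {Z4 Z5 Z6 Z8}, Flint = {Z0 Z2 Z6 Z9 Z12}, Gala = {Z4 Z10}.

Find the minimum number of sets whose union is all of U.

5

Take {Bravo, Comet, Delta, Echo, Flint}. Their union is {Z0, Z1, Z2, Z3, Z4, Z5, Z6, Z7, Z8, Z9, Z10, Z11, Z12}, which is all 13 points.
No 4 of the 7 sets cover everything (all 35 combinations miss at least one point), so 5 is optimal.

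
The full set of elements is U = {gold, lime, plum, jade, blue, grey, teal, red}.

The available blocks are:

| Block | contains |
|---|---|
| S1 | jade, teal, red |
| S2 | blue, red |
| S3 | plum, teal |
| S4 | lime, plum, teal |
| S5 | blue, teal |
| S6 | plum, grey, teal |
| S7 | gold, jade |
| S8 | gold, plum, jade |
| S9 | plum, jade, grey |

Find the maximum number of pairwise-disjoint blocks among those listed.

3

S2, S6, S7 are pairwise disjoint (S2={blue,red}; S6={plum,grey,teal}; S7={gold,jade}).
Every remaining block overlaps one of these, and no 4 of the listed blocks are pairwise disjoint, so 3 is the maximum.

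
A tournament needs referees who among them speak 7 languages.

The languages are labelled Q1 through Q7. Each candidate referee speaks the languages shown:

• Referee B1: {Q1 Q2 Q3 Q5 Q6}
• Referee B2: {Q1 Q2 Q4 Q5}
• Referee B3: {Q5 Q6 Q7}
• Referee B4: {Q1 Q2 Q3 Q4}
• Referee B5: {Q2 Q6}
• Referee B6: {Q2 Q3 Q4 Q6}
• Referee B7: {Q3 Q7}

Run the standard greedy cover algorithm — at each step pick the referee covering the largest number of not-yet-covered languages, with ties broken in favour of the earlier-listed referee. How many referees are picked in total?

3

Greedy: pick B1 (covers 5 new) → pick B2 (covers 1 new) → pick B3 (covers 1 new). Total picks: 3.
(The true minimum cover uses only 2 referees, so greedy is not optimal here.)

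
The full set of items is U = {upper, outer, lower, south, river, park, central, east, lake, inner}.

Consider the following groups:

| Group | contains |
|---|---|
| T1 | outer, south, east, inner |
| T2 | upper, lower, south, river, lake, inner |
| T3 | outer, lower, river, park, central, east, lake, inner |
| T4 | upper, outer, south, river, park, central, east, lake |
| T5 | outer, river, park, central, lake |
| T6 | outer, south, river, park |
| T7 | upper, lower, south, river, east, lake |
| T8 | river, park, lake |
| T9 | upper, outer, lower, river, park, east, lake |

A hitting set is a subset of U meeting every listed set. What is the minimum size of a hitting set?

2

H = {south, lake} meets every group (each contains at least one member of H), and |H| = 2.
The groups T1, T8 are pairwise disjoint, so any hitting set needs a separate item for each — at least 2. Hence 2 is optimal.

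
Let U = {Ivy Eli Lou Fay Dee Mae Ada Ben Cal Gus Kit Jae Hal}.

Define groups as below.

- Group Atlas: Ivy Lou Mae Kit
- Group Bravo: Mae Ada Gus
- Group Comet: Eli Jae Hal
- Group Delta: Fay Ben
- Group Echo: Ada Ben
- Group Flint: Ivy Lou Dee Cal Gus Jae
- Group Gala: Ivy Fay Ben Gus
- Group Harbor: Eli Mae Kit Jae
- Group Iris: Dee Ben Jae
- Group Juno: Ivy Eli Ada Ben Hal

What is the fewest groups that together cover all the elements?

4

Atlas, Delta, Flint, and Juno cover everything between them: the union {Ivy, Eli, Lou, Fay, Dee, Mae, Ada, Ben, Cal, Gus, Kit, Jae, Hal} is all of U.
No 3 of the 10 groups cover everything (all 120 combinations miss at least one element), so 4 is optimal.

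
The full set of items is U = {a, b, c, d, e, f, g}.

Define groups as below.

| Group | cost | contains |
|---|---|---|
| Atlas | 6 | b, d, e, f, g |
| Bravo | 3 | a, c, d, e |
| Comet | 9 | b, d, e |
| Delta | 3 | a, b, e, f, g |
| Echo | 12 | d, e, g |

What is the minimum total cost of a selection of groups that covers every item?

6

Bravo, Delta together cover every item (Bravo ∪ Delta = {a, b, c, d, e, f, g}); total cost 3 + 3 = 6.
No covering selection has total cost below 6.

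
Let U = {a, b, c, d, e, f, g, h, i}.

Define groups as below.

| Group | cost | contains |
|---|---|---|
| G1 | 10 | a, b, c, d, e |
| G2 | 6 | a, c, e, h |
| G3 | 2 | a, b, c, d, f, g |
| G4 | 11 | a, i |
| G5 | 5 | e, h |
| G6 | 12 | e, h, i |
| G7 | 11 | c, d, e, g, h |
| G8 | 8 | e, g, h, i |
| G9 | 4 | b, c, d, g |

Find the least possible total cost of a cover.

G3, G8 together cover every point (G3 ∪ G8 = {a, b, c, d, e, f, g, h, i}); total cost 2 + 8 = 10.
The greedy pick G3, G5, G8 costs 15; no covering selection beats 10.

10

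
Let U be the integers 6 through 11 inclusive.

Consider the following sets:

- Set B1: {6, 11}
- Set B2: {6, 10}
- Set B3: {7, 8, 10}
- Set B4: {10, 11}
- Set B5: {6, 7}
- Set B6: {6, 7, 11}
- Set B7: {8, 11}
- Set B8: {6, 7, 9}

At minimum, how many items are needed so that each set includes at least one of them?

Take H = {6, 10, 11}. Each listed set contains at least one of these, so H is a hitting set of size 3.
No choice of 2 items meets every set, so 3 is the minimum.

3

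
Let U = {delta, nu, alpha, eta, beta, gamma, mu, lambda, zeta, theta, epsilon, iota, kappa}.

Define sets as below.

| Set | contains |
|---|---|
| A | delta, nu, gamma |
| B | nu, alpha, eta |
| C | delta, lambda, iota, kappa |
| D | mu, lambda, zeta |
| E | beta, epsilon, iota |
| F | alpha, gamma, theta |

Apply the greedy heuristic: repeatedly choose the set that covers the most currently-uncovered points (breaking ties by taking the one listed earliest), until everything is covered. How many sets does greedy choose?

Greedy: pick C (covers 4 new) → pick B (covers 3 new) → pick D (covers 2 new) → pick E (covers 2 new) → pick F (covers 2 new). Total picks: 5.

5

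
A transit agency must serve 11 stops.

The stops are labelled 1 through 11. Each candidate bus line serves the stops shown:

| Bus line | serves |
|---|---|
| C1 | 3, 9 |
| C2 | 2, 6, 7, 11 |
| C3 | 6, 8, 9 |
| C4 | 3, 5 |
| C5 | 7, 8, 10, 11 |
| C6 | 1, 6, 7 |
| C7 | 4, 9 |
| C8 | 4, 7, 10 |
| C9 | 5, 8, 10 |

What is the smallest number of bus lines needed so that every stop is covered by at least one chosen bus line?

C2 and C3 and C4 and C6 and C8 together: C2 ∪ C3 ∪ C4 ∪ C6 ∪ C8 = {1, 2, 3, 4, 5, 6, 7, 8, 9, 10, 11} — every stop is covered.
No 4 of the 9 bus lines cover everything (all 126 combinations miss at least one stop), so 5 is optimal.

5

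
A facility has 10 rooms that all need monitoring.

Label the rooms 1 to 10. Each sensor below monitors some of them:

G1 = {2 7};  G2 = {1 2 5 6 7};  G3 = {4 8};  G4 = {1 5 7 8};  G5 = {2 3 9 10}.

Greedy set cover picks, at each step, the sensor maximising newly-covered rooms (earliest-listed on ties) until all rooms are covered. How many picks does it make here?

Greedy: pick G2 (covers 5 new) → pick G5 (covers 3 new) → pick G3 (covers 2 new). Total picks: 3.

3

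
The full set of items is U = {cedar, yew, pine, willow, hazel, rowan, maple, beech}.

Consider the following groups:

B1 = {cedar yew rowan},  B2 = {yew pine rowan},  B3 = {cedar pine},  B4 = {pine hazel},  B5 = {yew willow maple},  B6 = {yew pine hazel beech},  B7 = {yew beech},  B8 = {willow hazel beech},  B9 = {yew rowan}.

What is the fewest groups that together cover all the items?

Take {B1, B5, B6}. Their union is {cedar, yew, pine, willow, hazel, rowan, maple, beech}, which is all 8 items.
Only B5 contains maple, so B5 is forced; the remaining 5 items need at least 2 more groups (each remaining group adds at most 3) — so at least 3 groups are needed, and 3 is optimal.

3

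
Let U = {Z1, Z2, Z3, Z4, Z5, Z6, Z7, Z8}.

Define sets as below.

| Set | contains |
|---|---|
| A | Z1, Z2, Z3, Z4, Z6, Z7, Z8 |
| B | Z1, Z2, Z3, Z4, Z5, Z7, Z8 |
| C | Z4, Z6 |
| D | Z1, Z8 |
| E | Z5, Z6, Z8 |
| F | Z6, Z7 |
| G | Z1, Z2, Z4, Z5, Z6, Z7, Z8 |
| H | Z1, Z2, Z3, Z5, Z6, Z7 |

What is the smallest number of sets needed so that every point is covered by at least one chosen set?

2

A and G cover everything between them: the union {Z1, Z2, Z3, Z4, Z5, Z6, Z7, Z8} is all of U.
No single set has all 8 points (the largest, A, has 7), so 2 is optimal.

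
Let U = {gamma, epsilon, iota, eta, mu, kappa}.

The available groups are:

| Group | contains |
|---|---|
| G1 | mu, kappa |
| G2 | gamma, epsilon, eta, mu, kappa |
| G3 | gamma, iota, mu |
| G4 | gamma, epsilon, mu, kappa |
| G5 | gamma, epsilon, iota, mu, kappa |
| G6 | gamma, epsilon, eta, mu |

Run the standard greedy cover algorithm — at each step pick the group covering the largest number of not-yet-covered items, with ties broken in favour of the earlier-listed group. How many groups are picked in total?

2

Greedy: pick G2 (covers 5 new) → pick G3 (covers 1 new). Total picks: 2.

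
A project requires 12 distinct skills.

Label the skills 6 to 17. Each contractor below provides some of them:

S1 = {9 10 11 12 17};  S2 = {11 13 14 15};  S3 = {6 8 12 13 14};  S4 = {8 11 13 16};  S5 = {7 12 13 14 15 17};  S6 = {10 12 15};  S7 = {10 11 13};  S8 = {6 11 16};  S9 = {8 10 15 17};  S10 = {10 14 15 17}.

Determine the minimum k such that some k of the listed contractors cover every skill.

S1 and S4 and S5 and S8 together: S1 ∪ S4 ∪ S5 ∪ S8 = {6, 7, 8, 9, 10, 11, 12, 13, 14, 15, 16, 17} — every skill is covered.
No 3 of the 10 contractors cover everything (all 120 combinations miss at least one skill), so 4 is optimal.

4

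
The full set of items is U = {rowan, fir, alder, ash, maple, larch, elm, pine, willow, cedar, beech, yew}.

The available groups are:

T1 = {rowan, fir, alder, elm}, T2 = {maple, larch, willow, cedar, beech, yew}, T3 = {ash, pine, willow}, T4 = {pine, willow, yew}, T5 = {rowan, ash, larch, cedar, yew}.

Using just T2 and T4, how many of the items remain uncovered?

Union of T2, T4 = {maple, larch, pine, willow, cedar, beech, yew}.
Not covered: rowan, fir, alder, ash, elm — 5 items.

5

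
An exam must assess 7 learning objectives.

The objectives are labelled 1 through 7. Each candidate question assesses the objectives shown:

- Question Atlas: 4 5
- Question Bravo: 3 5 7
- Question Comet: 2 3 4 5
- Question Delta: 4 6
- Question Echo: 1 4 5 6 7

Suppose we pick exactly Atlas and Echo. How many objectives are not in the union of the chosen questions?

2

Union of Atlas, Echo = {1, 4, 5, 6, 7}.
Not covered: 2, 3 — 2 objectives.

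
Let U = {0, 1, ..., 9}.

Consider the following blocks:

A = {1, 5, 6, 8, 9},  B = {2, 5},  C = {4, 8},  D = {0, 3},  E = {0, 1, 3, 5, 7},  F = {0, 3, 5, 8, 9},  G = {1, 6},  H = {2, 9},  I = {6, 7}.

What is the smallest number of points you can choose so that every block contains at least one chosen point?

T = {0, 2, 6, 8} meets every block (each contains at least one member of T), and |T| = 4.
The blocks B, C, D, G are pairwise disjoint, so any hitting set needs a separate point for each — at least 4. Hence 4 is optimal.

4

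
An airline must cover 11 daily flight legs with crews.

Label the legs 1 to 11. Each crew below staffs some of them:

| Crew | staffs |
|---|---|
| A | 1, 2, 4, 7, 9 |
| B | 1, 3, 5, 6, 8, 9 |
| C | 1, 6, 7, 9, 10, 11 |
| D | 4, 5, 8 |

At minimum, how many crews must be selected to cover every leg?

3

A and B and C together: A ∪ B ∪ C = {1, 2, 3, 4, 5, 6, 7, 8, 9, 10, 11} — every leg is covered.
Only A contains 2, so A is forced; the remaining 6 legs need at least 2 more crews (each remaining crew adds at most 4) — so at least 3 crews are needed, and 3 is optimal.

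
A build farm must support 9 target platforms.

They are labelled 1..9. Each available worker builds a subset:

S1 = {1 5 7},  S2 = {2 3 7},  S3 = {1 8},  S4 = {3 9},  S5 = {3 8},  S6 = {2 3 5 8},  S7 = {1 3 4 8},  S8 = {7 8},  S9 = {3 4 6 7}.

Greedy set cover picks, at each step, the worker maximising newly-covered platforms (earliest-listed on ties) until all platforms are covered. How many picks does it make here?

4

Greedy: pick S6 (covers 4 new) → pick S9 (covers 3 new) → pick S1 (covers 1 new) → pick S4 (covers 1 new). Total picks: 4.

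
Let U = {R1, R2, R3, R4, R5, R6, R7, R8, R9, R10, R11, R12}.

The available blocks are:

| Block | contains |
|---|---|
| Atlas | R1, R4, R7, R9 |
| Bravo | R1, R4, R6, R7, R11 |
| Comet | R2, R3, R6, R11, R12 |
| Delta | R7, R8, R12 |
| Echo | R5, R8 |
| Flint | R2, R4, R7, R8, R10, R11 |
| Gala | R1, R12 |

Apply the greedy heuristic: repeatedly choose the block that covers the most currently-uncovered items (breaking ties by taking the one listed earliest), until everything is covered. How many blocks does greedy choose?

4

Greedy: pick Flint (covers 6 new) → pick Comet (covers 3 new) → pick Atlas (covers 2 new) → pick Echo (covers 1 new). Total picks: 4.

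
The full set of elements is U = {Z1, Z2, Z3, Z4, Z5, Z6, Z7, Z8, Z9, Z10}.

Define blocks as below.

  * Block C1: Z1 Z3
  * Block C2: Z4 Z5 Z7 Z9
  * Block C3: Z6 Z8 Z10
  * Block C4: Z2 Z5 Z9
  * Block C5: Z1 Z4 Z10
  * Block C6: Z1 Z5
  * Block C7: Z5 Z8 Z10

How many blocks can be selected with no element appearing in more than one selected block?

3

C1, C3, C4 are pairwise disjoint (C1={Z1,Z3}; C3={Z6,Z8,Z10}; C4={Z2,Z5,Z9}).
Every remaining block overlaps one of these, and no 4 of the listed blocks are pairwise disjoint, so 3 is the maximum.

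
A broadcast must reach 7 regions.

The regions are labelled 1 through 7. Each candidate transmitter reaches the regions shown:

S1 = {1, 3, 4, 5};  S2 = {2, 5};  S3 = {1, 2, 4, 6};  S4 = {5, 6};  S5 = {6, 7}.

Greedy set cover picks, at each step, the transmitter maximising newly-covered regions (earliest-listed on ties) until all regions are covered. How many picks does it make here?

3

Greedy: pick S1 (covers 4 new) → pick S3 (covers 2 new) → pick S5 (covers 1 new). Total picks: 3.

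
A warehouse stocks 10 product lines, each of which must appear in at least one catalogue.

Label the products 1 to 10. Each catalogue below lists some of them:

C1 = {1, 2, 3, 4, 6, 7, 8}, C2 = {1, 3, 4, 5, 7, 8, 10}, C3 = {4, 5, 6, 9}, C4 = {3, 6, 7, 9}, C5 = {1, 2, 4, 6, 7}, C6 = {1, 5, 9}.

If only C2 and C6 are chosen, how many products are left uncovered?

2

Union of C2, C6 = {1, 3, 4, 5, 7, 8, 9, 10}.
Not covered: 2, 6 — 2 products.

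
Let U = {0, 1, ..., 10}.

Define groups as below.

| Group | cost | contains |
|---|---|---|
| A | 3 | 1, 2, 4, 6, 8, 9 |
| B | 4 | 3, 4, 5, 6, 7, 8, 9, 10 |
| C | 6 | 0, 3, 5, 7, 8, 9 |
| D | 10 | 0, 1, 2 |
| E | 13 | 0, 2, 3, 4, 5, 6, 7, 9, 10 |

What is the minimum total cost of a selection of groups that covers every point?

13

A, B, C together cover every point (A ∪ B ∪ C = {0, 1, 2, 3, 4, 5, 6, 7, 8, 9, 10}); total cost 3 + 4 + 6 = 13.
No covering selection has total cost below 13.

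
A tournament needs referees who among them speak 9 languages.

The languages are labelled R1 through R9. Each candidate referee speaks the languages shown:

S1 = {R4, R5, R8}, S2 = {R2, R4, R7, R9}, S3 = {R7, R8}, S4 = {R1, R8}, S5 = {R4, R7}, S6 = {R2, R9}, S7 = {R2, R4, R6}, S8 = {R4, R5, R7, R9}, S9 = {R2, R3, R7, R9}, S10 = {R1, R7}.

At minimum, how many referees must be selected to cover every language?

4

Take {S1, S4, S7, S9}. Their union is {R1, R2, R3, R4, R5, R6, R7, R8, R9}, which is all 9 languages.
No 3 of the 10 referees cover everything (all 120 combinations miss at least one language), so 4 is optimal.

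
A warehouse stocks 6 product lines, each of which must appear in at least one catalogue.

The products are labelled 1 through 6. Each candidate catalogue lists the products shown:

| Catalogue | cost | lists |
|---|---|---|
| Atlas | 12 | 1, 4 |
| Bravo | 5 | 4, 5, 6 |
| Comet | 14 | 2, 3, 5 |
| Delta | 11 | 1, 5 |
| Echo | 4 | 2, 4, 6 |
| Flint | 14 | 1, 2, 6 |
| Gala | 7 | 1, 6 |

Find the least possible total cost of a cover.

25

Comet, Echo, Gala together cover every product (Comet ∪ Echo ∪ Gala = {1, 2, 3, 4, 5, 6}); total cost 14 + 4 + 7 = 25.
The greedy pick Echo, Bravo, Gala, Comet costs 30; no covering selection beats 25.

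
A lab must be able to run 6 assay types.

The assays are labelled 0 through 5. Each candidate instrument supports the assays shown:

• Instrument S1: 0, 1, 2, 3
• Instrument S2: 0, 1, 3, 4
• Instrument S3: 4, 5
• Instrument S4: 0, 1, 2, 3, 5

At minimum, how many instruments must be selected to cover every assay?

S2 and S4 together: S2 ∪ S4 = {0, 1, 2, 3, 4, 5} — every assay is covered.
No single instrument has all 6 assays (the largest, S4, has 5), so 2 is optimal.

2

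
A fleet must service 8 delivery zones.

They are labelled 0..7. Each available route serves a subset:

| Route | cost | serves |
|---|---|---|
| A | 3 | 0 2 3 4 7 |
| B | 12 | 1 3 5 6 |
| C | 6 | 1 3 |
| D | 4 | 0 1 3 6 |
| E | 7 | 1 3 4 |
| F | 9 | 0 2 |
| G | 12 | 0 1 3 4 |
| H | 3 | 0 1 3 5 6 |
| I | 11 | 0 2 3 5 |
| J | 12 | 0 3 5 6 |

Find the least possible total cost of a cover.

6

A, H together cover every zone (A ∪ H = {0, 1, 2, 3, 4, 5, 6, 7}); total cost 3 + 3 = 6.
No covering selection has total cost below 6.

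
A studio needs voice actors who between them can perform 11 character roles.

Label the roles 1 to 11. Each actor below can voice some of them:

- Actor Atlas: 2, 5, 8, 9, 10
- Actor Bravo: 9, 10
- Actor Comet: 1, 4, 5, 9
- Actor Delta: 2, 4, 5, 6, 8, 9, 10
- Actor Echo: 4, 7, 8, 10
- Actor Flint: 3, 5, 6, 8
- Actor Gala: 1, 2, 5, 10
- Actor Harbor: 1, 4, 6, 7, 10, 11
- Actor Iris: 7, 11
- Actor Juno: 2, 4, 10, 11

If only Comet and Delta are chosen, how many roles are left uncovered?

Union of Comet, Delta = {1, 2, 4, 5, 6, 8, 9, 10}.
Not covered: 3, 7, 11 — 3 roles.

3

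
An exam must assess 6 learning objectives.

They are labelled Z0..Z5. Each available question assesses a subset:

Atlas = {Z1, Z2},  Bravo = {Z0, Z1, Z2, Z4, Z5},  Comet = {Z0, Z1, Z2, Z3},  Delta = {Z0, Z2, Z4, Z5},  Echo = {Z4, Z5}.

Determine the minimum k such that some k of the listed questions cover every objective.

Take {Bravo, Comet}. Their union is {Z0, Z1, Z2, Z3, Z4, Z5}, which is all 6 objectives.
No single question has all 6 objectives (the largest, Bravo, has 5), so 2 is optimal.

2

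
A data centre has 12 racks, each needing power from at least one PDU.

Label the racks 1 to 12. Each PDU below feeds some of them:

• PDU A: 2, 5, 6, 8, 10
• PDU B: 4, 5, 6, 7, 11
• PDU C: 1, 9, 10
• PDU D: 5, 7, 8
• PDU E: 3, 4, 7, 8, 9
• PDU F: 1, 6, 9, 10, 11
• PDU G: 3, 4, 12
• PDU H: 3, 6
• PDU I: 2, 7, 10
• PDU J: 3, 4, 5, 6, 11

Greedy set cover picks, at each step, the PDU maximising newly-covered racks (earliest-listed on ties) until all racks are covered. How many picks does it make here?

Greedy: pick A (covers 5 new) → pick E (covers 4 new) → pick F (covers 2 new) → pick G (covers 1 new). Total picks: 4.

4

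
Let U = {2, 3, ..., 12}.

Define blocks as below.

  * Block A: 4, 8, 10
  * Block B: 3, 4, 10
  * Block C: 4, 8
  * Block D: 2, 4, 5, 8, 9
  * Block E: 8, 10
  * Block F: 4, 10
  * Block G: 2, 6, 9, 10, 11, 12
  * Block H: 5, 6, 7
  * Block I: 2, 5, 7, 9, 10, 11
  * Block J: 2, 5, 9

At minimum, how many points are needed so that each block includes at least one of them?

The 3 points {5, 8, 10} hit every block.
No choice of 2 points meets every block, so 3 is the minimum.

3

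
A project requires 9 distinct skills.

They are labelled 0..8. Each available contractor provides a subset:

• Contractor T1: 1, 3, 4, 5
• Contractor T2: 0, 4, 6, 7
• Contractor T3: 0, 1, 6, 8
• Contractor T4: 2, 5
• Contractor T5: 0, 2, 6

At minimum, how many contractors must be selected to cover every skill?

Take {T1, T2, T3, T5}. Their union is {0, 1, 2, 3, 4, 5, 6, 7, 8}, which is all 9 skills.
No 3 of the 5 contractors cover everything (all 10 combinations miss at least one skill), so 4 is optimal.

4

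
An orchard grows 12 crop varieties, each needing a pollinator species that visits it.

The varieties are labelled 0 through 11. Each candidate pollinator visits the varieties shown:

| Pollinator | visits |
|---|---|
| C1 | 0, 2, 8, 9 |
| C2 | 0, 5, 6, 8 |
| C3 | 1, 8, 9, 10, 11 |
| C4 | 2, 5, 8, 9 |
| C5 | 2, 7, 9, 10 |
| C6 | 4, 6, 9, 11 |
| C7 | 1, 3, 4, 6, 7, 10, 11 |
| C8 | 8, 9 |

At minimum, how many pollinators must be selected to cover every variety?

3

C1 and C2 and C7 together: C1 ∪ C2 ∪ C7 = {0, 1, 2, 3, 4, 5, 6, 7, 8, 9, 10, 11} — every variety is covered.
Only C7 contains 3, so C7 is forced; the remaining 5 varieties need at least 2 more pollinators (each remaining pollinator adds at most 4) — so at least 3 pollinators are needed, and 3 is optimal.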